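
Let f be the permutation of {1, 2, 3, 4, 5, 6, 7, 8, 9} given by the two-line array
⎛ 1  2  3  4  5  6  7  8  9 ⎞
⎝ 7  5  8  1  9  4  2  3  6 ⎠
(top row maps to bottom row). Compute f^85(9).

6

Tracing 9 → 6 → … returns to 9 after 7 steps, so 9 lies in a 7-cycle (1, 7, 2, 5, 9, 6, 4).
Since the cycle has length 7, f^85 acts on it the same as f^1 (85 mod 7 = 1).
Stepping 1 place around the cycle: 9 → 6.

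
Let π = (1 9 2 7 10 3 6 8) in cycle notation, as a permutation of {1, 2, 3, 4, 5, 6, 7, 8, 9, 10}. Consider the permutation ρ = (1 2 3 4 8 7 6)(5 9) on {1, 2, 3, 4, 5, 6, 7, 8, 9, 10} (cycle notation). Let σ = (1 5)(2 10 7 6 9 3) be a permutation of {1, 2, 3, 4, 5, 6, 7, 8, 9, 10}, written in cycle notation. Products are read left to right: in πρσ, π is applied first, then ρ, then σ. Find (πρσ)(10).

Chase 10: π(10) = 3; ρ(3) = 4; σ(4) = 4. Hence (πρσ)(10) = 4.

4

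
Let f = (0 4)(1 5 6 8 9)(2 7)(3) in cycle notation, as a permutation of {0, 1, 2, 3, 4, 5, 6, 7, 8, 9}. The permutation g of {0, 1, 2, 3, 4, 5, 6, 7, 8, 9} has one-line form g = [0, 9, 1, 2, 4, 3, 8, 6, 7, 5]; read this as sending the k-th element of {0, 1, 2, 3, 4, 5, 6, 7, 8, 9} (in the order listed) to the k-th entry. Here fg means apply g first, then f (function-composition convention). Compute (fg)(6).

9

(fg)(6) = f(g(6)). g(6) = 8, then f(8) = 9. So (fg)(6) = 9.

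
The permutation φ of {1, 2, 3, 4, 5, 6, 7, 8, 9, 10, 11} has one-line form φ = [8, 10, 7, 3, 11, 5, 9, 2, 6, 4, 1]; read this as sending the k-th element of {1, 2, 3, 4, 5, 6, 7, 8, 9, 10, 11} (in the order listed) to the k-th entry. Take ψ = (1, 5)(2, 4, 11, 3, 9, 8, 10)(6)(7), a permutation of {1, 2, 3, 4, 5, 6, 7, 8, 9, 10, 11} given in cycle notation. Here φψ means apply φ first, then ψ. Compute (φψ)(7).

φ(7) = 9, then ψ(9) = 8; composing gives (φψ)(7) = 8.

8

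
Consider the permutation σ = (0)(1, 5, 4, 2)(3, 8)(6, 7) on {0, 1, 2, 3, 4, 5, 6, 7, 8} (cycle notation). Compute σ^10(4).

4 lies in the 4-cycle (1, 5, 4, 2).
Since the cycle has length 4, σ^10 acts on it the same as σ^2 (10 mod 4 = 2).
Stepping 2 places around the cycle: 4 → 2 → 1.

1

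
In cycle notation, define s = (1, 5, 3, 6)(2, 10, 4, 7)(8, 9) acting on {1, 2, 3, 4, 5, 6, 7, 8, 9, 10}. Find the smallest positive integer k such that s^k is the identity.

The disjoint cycles have lengths 4, 4, 2.
Since disjoint cycles commute, ord(s) = lcm(4, 4, 2) = 4.

4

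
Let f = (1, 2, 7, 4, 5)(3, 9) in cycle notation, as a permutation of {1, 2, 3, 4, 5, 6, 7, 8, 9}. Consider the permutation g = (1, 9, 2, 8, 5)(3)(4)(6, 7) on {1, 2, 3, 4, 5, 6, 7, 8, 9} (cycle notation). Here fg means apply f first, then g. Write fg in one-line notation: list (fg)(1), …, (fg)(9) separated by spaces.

8 6 2 1 9 7 4 5 3

(fg)(x) = g(f(x)). Computing each image: g(f(1)) = g(2) = 8, g(f(2)) = g(7) = 6, g(f(3)) = g(9) = 2, g(f(4)) = g(5) = 1, g(f(5)) = g(1) = 9, g(f(6)) = g(6) = 7, g(f(7)) = g(4) = 4, g(f(8)) = g(8) = 5, g(f(9)) = g(3) = 3.
Hence fg = [8 6 2 1 9 7 4 5 3].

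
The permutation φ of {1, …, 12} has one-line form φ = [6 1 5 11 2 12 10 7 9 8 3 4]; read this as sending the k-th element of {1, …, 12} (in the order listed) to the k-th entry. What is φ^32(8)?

10

Tracing 8 → 7 → … returns to 8 after 3 steps, so 8 lies in a 3-cycle (7 10 8).
Powers repeat with period 3 on this cycle, and 32 mod 3 = 2, so φ^32(8) = φ^2(8).
Advancing 2 steps from 8: 8 → 7 → 10.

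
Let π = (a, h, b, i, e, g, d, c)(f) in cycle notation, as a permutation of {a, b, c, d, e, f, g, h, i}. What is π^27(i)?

d

i lies in the 8-cycle (a, h, b, i, e, g, d, c).
On an 8-cycle, π^8 is the identity, so π^27 = π^3 there (27 ≡ 3 mod 8).
Stepping 3 places around the cycle: i → e → g → d.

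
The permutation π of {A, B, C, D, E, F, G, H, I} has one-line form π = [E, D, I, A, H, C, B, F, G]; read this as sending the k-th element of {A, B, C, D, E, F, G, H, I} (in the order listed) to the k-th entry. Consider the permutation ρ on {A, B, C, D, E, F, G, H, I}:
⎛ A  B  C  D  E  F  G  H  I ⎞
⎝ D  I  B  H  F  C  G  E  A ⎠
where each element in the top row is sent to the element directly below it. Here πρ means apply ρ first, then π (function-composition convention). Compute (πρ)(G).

ρ(G) = G, then π(G) = B; composing gives (πρ)(G) = B.

B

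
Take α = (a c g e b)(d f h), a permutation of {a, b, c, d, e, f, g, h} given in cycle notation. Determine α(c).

g

c appears in (a c g e b); the next entry (wrapping around) is g.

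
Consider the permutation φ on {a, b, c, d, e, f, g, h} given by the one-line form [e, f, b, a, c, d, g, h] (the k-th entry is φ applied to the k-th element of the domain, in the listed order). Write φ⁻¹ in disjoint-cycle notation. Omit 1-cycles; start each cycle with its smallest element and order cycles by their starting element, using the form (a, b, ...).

First write φ in disjoint cycles: (a, e, c, b, f, d).
The inverse reverses every cycle; in canonical form, φ⁻¹ = (a, d, f, b, c, e).

(a, d, f, b, c, e)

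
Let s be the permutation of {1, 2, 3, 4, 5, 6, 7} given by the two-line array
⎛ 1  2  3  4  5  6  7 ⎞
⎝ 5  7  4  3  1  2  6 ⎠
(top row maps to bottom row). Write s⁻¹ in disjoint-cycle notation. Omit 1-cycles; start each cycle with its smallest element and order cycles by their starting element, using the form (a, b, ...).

(1, 5)(2, 6, 7)(3, 4)

The cycle decomposition of s is (1, 5)(2, 7, 6)(3, 4).
Reversing each cycle (and rotating so the smallest element leads) gives s⁻¹ = (1, 5)(2, 6, 7)(3, 4).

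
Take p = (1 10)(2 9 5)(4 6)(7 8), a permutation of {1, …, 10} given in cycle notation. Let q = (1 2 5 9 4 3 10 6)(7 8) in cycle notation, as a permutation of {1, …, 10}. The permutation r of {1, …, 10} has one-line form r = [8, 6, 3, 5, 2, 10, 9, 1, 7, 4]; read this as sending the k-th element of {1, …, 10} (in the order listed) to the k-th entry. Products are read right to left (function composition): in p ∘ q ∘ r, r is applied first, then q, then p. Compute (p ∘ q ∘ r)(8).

Apply the permutations in order: r(8) = 1, then q(1) = 2, then p(2) = 9. So (p ∘ q ∘ r)(8) = 9.

9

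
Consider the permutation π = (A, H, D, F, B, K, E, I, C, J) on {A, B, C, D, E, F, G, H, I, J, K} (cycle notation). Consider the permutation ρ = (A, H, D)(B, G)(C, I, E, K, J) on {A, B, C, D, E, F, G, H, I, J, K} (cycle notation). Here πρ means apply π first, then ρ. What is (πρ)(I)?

First apply π: π(I) = C, then ρ(C) = I. Thus (πρ)(I) = I.

I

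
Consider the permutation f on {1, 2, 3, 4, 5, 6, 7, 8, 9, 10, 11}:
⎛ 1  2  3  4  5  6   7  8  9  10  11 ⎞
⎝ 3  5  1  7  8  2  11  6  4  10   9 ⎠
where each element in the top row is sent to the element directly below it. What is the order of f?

Writing f as disjoint cycles, the cycle lengths are 4, 4, 2, 1.
Since disjoint cycles commute, ord(f) = lcm(4, 4, 2) = 4.

4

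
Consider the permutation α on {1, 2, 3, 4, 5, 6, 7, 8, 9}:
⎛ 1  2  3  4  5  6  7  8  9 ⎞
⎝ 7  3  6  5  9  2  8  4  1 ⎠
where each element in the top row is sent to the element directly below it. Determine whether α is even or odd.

In disjoint-cycle form the cycle lengths are 6, 3.
A cycle is odd iff its length is even; α has 1 even-length cycle, so sgn(α) = (−1)^1 and α is odd.

odd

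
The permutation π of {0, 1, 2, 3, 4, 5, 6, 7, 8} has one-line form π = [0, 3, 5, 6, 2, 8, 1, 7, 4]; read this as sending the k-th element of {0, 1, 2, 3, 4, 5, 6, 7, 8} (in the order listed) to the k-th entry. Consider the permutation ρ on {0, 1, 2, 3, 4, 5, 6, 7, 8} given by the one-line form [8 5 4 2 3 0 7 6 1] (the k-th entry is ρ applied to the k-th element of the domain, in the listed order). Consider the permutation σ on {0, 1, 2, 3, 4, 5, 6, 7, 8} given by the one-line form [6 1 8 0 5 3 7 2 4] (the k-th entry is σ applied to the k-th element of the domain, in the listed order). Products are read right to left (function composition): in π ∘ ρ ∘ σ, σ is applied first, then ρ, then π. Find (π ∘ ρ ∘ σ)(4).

0

(π ∘ ρ ∘ σ)(4) = π(ρ(σ(4))). σ(4) = 5, then ρ(5) = 0, then π(0) = 0, so the result is 0.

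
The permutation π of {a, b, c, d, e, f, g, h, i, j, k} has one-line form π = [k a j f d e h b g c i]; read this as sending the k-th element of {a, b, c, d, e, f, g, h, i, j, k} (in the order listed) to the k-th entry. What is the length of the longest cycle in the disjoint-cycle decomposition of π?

Decomposing into disjoint cycles gives (a k i g h b)(c j)(d f e); the longest has length 6.

6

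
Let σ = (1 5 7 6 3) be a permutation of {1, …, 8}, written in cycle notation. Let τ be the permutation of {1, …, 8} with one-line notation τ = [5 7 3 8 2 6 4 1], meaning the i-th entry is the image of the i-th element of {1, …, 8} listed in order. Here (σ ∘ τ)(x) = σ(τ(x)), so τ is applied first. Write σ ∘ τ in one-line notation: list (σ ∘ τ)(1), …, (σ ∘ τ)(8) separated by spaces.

7 6 1 8 2 3 4 5

(σ ∘ τ)(x) = σ(τ(x)). Computing each image: σ(τ(1)) = σ(5) = 7, σ(τ(2)) = σ(7) = 6, σ(τ(3)) = σ(3) = 1, σ(τ(4)) = σ(8) = 8, σ(τ(5)) = σ(2) = 2, σ(τ(6)) = σ(6) = 3, σ(τ(7)) = σ(4) = 4, σ(τ(8)) = σ(1) = 5.
Hence σ ∘ τ = [7 6 1 8 2 3 4 5].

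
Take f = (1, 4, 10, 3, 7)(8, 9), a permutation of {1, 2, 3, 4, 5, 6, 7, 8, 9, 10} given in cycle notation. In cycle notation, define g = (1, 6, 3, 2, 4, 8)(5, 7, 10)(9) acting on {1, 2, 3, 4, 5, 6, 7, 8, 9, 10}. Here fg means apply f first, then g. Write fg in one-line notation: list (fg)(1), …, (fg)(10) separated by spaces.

8 4 10 5 7 3 6 9 1 2

For each element, apply f then g: 1 → 4 → 8; 2 → 2 → 4; 3 → 7 → 10; 4 → 10 → 5; 5 → 5 → 7; 6 → 6 → 3; 7 → 1 → 6; 8 → 9 → 9; 9 → 8 → 1; 10 → 3 → 2.
Collecting the images, fg = [8 4 10 5 7 3 6 9 1 2].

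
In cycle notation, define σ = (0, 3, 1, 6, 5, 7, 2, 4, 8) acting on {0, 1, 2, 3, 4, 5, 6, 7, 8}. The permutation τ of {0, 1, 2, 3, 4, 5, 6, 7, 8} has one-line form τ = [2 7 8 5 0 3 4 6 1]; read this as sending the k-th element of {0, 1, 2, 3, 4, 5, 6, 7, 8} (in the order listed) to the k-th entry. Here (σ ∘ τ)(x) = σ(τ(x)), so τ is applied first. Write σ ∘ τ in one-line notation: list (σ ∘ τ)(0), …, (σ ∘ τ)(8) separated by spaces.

Chase each element through τ then σ: 0 → 2 → 4; 1 → 7 → 2; 2 → 8 → 0; 3 → 5 → 7; 4 → 0 → 3; 5 → 3 → 1; 6 → 4 → 8; 7 → 6 → 5; 8 → 1 → 6.
Collecting the images, σ ∘ τ = [4 2 0 7 3 1 8 5 6].

4 2 0 7 3 1 8 5 6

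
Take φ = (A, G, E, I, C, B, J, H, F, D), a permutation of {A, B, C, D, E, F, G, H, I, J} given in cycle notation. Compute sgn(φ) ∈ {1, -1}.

The cycle lengths are 10.
A cycle of length ℓ contributes ℓ−1 transpositions, so φ is a product of 9 transpositions — odd.

-1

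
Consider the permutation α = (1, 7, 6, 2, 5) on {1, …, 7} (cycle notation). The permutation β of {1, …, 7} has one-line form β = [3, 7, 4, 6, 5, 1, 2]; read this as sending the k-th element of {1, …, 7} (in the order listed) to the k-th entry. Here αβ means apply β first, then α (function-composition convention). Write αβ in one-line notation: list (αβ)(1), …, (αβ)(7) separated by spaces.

3 6 4 2 1 7 5

(αβ)(x) = α(β(x)). Computing each image: α(β(1)) = α(3) = 3, α(β(2)) = α(7) = 6, α(β(3)) = α(4) = 4, α(β(4)) = α(6) = 2, α(β(5)) = α(5) = 1, α(β(6)) = α(1) = 7, α(β(7)) = α(2) = 5.
Hence αβ = [3 6 4 2 1 7 5].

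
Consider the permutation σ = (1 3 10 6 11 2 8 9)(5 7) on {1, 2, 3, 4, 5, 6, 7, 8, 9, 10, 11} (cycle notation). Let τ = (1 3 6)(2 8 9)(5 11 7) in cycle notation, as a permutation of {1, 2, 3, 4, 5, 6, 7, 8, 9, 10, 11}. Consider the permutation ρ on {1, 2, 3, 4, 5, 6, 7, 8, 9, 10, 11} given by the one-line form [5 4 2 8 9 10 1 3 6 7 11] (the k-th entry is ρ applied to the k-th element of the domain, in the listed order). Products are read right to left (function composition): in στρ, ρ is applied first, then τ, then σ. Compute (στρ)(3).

9

(στρ)(3) = σ(τ(ρ(3))). ρ(3) = 2, then τ(2) = 8, then σ(8) = 9, so the result is 9.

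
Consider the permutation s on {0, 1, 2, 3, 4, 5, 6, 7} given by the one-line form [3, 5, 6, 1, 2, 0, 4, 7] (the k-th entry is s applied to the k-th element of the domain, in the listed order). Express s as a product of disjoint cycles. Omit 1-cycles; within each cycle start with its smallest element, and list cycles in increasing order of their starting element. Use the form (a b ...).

Iterating s from 0 gives 0 → 3 → 1 → 5 → 0; that is the 4-cycle (0 3 1 5).
Continuing from each remaining unvisited element yields (0 3 1 5)(2 6 4).

(0 3 1 5)(2 6 4)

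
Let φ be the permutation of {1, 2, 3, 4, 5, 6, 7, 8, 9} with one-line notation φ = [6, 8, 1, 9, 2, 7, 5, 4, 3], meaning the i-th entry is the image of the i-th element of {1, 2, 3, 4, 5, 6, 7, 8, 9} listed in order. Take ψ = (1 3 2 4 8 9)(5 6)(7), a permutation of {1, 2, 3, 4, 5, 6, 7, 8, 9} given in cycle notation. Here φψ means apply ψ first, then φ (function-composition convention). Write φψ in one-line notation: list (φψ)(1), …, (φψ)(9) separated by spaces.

(φψ)(x) = φ(ψ(x)). Computing each image: φ(ψ(1)) = φ(3) = 1, φ(ψ(2)) = φ(4) = 9, φ(ψ(3)) = φ(2) = 8, φ(ψ(4)) = φ(8) = 4, φ(ψ(5)) = φ(6) = 7, φ(ψ(6)) = φ(5) = 2, φ(ψ(7)) = φ(7) = 5, φ(ψ(8)) = φ(9) = 3, φ(ψ(9)) = φ(1) = 6.
Hence φψ = [1 9 8 4 7 2 5 3 6].

1 9 8 4 7 2 5 3 6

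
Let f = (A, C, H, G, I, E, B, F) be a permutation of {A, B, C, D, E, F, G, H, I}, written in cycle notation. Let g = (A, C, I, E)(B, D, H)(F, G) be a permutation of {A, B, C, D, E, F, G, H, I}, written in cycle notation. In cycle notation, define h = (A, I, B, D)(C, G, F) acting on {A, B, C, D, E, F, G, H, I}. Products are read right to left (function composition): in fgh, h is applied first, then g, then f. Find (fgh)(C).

A

Apply the permutations in order: h(C) = G, then g(G) = F, then f(F) = A. So (fgh)(C) = A.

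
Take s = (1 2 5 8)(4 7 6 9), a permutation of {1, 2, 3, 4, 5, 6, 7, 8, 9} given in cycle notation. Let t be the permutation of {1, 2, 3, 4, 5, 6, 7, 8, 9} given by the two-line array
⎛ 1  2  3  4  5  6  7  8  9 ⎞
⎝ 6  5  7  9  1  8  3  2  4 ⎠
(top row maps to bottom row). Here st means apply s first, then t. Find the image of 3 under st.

7

First apply s: s(3) = 3, then t(3) = 7. Thus (st)(3) = 7.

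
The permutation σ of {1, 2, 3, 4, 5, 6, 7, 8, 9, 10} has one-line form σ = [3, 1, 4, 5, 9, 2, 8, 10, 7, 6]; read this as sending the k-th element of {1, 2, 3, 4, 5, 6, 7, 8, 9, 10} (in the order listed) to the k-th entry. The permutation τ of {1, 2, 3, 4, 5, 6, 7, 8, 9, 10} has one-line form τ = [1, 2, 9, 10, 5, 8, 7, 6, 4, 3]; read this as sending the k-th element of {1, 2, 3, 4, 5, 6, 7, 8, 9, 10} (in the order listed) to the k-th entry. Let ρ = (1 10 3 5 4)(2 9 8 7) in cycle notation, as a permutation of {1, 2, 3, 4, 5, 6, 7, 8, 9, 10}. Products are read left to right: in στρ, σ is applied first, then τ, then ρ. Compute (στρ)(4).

Apply the permutations in order: σ(4) = 5, then τ(5) = 5, then ρ(5) = 4. So (στρ)(4) = 4.

4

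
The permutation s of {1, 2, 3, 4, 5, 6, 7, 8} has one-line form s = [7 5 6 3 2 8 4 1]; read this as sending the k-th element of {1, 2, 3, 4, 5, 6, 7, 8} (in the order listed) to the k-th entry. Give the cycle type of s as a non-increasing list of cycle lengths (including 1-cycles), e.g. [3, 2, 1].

[6, 2]

The disjoint cycles are (1, 7, 4, 3, 6, 8)(2, 5), with lengths 6, 2 in non-increasing order.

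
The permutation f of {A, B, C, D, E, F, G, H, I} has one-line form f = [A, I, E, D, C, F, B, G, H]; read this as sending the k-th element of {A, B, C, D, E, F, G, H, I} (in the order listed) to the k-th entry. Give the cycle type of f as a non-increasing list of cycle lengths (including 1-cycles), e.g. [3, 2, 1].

[4, 2, 1, 1, 1]

The disjoint cycles are (A)(B I H G)(C E)(D)(F), with lengths 4, 2, 1, 1, 1 in non-increasing order.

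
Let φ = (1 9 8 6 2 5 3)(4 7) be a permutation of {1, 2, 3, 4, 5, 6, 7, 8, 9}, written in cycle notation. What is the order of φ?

14

The disjoint cycles have lengths 7, 2.
The order of φ is the least common multiple of its cycle lengths: lcm(7, 2) = 14.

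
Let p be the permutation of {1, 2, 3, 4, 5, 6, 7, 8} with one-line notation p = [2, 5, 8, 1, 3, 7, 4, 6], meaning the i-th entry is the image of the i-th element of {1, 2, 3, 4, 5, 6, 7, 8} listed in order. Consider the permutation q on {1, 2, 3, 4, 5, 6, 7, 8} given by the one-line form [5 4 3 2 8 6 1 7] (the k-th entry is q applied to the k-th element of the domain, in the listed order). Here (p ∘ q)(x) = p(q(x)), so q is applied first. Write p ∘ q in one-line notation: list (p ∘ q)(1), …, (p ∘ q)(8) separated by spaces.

Chase each element through q then p: 1 → 5 → 3; 2 → 4 → 1; 3 → 3 → 8; 4 → 2 → 5; 5 → 8 → 6; 6 → 6 → 7; 7 → 1 → 2; 8 → 7 → 4.
So p ∘ q in one-line form is 3 1 8 5 6 7 2 4.

3 1 8 5 6 7 2 4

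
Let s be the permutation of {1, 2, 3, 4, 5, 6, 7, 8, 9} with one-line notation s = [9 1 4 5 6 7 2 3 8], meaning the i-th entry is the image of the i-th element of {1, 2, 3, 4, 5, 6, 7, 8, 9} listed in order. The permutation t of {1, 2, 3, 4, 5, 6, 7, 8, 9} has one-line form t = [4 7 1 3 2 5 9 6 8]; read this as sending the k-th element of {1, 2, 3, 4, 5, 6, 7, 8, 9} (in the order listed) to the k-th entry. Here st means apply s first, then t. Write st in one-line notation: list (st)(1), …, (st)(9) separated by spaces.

8 4 3 2 5 9 7 1 6

Chase each element through s then t: 1 → 9 → 8; 2 → 1 → 4; 3 → 4 → 3; 4 → 5 → 2; 5 → 6 → 5; 6 → 7 → 9; 7 → 2 → 7; 8 → 3 → 1; 9 → 8 → 6.
Collecting the images, st = [8 4 3 2 5 9 7 1 6].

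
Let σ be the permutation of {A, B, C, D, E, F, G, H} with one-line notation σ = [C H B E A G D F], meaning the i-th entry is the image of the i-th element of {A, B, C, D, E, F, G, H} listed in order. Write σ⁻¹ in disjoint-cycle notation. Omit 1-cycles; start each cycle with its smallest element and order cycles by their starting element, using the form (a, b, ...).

(A, E, D, G, F, H, B, C)

The cycle decomposition of σ is (A, C, B, H, F, G, D, E).
The inverse reverses every cycle; in canonical form, σ⁻¹ = (A, E, D, G, F, H, B, C).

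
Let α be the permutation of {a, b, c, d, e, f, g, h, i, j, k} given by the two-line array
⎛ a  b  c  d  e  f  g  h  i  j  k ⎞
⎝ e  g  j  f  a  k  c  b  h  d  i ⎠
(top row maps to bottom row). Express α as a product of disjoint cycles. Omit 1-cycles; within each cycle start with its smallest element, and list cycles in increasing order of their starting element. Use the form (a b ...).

Iterating α from a gives a → e → a; that is the 2-cycle (a e).
Repeating from the next unused element and collecting all non-trivial cycles gives (a e)(b g c j d f k i h).

(a e)(b g c j d f k i h)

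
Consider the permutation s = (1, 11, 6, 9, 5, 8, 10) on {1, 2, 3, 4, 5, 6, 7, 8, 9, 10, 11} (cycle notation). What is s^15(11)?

6

11 lies in the 7-cycle (1, 11, 6, 9, 5, 8, 10).
On a 7-cycle, s^7 is the identity, so s^15 = s^1 there (15 ≡ 1 mod 7).
Stepping 1 place around the cycle: 11 → 6.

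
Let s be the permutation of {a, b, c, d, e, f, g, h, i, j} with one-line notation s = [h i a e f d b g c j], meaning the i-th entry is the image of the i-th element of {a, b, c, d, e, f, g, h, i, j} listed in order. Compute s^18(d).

Tracing d → e → … returns to d after 3 steps, so d lies in a 3-cycle (d, e, f).
On a 3-cycle, s^3 is the identity, so s^18 = s^0 there (18 ≡ 0 mod 3).
So s^18(d) = d.

d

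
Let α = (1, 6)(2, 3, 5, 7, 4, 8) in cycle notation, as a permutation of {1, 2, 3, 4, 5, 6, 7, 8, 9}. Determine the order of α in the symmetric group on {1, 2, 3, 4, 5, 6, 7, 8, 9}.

The disjoint cycles have lengths 6, 2, 1.
Since disjoint cycles commute, ord(α) = lcm(6, 2) = 6.

6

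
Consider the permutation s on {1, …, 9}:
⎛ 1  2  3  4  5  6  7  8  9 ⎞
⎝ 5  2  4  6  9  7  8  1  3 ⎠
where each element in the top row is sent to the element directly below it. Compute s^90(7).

Tracing 7 → 8 → … returns to 7 after 8 steps, so 7 lies in an 8-cycle (1, 5, 9, 3, 4, 6, 7, 8).
Since the cycle has length 8, s^90 acts on it the same as s^2 (90 mod 8 = 2).
Stepping 2 places around the cycle: 7 → 8 → 1.

1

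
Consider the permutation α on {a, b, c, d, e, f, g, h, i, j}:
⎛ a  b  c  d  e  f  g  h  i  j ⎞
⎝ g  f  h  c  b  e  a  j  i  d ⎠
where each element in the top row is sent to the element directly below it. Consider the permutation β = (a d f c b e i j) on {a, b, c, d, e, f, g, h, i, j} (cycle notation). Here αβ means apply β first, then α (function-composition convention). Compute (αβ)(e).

i

First apply β: β(e) = i, then α(i) = i. Thus (αβ)(e) = i.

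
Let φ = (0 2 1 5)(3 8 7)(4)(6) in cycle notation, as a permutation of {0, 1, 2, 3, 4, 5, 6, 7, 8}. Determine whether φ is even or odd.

The cycle lengths are 4, 3, 1, 1.
A cycle is odd iff its length is even; φ has 1 even-length cycle, so sgn(φ) = (−1)^1 and φ is odd.

odd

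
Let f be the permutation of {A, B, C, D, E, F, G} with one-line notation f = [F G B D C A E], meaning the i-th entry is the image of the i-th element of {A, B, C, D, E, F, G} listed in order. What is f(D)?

D

D is element number 4 of the domain, and entry number 4 of the one-line form is D, so f(D) = D.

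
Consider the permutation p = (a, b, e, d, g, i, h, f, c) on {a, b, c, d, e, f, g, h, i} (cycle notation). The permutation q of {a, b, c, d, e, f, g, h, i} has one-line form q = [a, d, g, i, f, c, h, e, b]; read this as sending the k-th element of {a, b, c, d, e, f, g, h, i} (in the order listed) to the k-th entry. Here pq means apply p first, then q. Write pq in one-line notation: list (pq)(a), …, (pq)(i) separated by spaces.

d f a h i g b c e

Chase each element through p then q: a → b → d; b → e → f; c → a → a; d → g → h; e → d → i; f → c → g; g → i → b; h → f → c; i → h → e.
Collecting the images, pq = [d f a h i g b c e].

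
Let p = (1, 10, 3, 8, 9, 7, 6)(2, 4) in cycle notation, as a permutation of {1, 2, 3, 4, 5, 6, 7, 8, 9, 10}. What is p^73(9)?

1

9 lies in the 7-cycle (1, 10, 3, 8, 9, 7, 6).
Powers repeat with period 7 on this cycle, and 73 mod 7 = 3, so p^73(9) = p^3(9).
Stepping 3 places around the cycle: 9 → 7 → 6 → 1.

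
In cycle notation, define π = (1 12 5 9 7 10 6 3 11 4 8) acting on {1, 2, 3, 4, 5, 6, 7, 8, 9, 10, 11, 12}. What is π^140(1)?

11

1 lies in the 11-cycle (1 12 5 9 7 10 6 3 11 4 8).
Since the cycle has length 11, π^140 acts on it the same as π^8 (140 mod 11 = 8).
Stepping 8 places around the cycle: 1 → 12 → 5 → 9 → 7 → 10 → 6 → 3 → 11.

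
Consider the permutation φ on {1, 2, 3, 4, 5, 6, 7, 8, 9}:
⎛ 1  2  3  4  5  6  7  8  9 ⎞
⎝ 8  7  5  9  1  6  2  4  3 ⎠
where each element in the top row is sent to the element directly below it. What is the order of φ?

Writing φ as disjoint cycles, the cycle lengths are 6, 2, 1.
Since disjoint cycles commute, ord(φ) = lcm(6, 2) = 6.

6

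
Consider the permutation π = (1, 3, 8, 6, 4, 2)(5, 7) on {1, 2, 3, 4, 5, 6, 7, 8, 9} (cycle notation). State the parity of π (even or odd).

even

The cycle lengths are 6, 2, 1.
A cycle is odd iff its length is even; π has 2 even-length cycles, so sgn(π) = (−1)^2 and π is even.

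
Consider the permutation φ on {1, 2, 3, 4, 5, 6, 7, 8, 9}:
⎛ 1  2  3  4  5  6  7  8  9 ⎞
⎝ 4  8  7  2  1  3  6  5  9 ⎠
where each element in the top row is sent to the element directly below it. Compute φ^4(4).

Tracing 4 → 2 → … returns to 4 after 5 steps, so 4 lies in a 5-cycle (1, 4, 2, 8, 5).
Stepping 4 places around the cycle: 4 → 2 → 8 → 5 → 1.

1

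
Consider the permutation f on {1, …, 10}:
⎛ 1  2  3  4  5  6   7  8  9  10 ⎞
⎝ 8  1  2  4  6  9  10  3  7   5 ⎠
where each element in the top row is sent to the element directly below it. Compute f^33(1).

Tracing 1 → 8 → … returns to 1 after 4 steps, so 1 lies in a 4-cycle (1, 8, 3, 2).
Since the cycle has length 4, f^33 acts on it the same as f^1 (33 mod 4 = 1).
Stepping 1 place around the cycle: 1 → 8.

8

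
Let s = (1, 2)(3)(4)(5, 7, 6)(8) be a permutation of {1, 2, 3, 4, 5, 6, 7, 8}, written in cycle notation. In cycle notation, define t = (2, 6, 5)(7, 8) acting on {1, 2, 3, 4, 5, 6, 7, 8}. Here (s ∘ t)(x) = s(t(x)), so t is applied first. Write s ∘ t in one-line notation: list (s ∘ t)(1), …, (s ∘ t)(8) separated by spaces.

2 5 3 4 1 7 8 6

For each element, apply t then s: 1 → 1 → 2; 2 → 6 → 5; 3 → 3 → 3; 4 → 4 → 4; 5 → 2 → 1; 6 → 5 → 7; 7 → 8 → 8; 8 → 7 → 6.
So s ∘ t in one-line form is 2 5 3 4 1 7 8 6.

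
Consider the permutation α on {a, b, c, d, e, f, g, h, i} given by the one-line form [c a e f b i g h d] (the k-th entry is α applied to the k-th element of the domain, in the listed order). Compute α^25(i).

Tracing i → d → … returns to i after 3 steps, so i lies in a 3-cycle (d f i).
Since the cycle has length 3, α^25 acts on it the same as α^1 (25 mod 3 = 1).
Advancing 1 step from i: i → d.

d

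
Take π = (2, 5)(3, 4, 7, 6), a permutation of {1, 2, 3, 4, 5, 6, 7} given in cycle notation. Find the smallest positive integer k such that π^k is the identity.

The disjoint cycles have lengths 4, 2, 1.
The order of π is the least common multiple of its cycle lengths: lcm(4, 2) = 4.

4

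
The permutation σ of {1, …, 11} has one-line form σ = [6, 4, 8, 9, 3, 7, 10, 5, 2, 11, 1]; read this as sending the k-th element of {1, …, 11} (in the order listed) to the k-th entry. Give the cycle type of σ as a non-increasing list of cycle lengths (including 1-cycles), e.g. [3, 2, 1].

[5, 3, 3]

The disjoint cycles are (1 6 7 10 11)(2 4 9)(3 8 5), with lengths 5, 3, 3 in non-increasing order.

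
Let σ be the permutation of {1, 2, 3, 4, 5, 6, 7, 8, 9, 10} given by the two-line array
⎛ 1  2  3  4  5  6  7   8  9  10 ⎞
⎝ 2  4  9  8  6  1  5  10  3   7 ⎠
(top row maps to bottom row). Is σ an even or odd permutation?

In disjoint-cycle form the cycle lengths are 8, 2.
A cycle is odd iff its length is even; σ has 2 even-length cycles, so sgn(σ) = (−1)^2 and σ is even.

even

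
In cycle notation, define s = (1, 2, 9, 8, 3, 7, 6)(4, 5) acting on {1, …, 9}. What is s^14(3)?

3 lies in the 7-cycle (1, 2, 9, 8, 3, 7, 6).
Powers repeat with period 7 on this cycle, and 14 mod 7 = 0, so s^14(3) = s^0(3).
So s^14(3) = 3.

3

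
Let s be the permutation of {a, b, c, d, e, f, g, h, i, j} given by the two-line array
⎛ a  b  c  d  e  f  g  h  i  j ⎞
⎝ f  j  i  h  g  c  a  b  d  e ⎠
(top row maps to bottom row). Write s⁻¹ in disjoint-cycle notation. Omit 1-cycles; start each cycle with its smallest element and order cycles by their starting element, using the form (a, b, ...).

First write s in disjoint cycles: (a, f, c, i, d, h, b, j, e, g).
Reversing each cycle (and rotating so the smallest element leads) gives s⁻¹ = (a, g, e, j, b, h, d, i, c, f).

(a, g, e, j, b, h, d, i, c, f)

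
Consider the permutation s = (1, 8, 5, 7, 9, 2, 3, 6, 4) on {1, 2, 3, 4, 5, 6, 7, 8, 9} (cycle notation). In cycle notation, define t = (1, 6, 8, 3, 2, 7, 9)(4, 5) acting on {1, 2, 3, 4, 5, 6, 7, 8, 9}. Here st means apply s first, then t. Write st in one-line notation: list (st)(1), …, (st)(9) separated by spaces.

3 2 8 6 9 5 1 4 7

(st)(x) = t(s(x)). Computing each image: t(s(1)) = t(8) = 3, t(s(2)) = t(3) = 2, t(s(3)) = t(6) = 8, t(s(4)) = t(1) = 6, t(s(5)) = t(7) = 9, t(s(6)) = t(4) = 5, t(s(7)) = t(9) = 1, t(s(8)) = t(5) = 4, t(s(9)) = t(2) = 7.
Hence st = [3 2 8 6 9 5 1 4 7].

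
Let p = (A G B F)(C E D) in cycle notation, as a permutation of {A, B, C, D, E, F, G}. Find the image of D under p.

C

D appears in (C E D); the next entry (wrapping around) is C.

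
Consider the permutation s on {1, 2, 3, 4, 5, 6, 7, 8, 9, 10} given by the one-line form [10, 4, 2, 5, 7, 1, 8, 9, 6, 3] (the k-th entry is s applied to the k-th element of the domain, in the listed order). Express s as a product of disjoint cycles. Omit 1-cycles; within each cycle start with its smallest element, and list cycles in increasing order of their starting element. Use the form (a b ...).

(1 10 3 2 4 5 7 8 9 6)

Iterating s from 1 gives 1 → 10 → 3 → 2 → 4 → 5 → 7 → 8 → 9 → 6 → 1; that is the 10-cycle (1 10 3 2 4 5 7 8 9 6).
Continuing from each remaining unvisited element yields (1 10 3 2 4 5 7 8 9 6).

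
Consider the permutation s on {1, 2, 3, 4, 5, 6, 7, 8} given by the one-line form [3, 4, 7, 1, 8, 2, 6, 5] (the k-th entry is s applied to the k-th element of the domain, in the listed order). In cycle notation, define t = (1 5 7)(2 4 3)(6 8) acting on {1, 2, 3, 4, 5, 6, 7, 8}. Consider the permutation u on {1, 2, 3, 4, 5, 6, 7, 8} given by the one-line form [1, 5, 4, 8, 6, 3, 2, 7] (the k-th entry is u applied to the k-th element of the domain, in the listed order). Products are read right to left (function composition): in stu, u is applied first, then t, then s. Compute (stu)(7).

(stu)(7) = s(t(u(7))). u(7) = 2, then t(2) = 4, then s(4) = 1, so the result is 1.

1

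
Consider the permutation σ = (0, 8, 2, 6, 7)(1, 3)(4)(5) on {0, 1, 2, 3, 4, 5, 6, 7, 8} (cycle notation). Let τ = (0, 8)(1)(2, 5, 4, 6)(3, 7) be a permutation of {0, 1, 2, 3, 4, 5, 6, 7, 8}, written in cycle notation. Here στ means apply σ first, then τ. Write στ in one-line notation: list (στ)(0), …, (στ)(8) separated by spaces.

0 7 2 1 6 4 3 8 5

(στ)(x) = τ(σ(x)). Computing each image: τ(σ(0)) = τ(8) = 0, τ(σ(1)) = τ(3) = 7, τ(σ(2)) = τ(6) = 2, τ(σ(3)) = τ(1) = 1, τ(σ(4)) = τ(4) = 6, τ(σ(5)) = τ(5) = 4, τ(σ(6)) = τ(7) = 3, τ(σ(7)) = τ(0) = 8, τ(σ(8)) = τ(2) = 5.
Hence στ = [0 7 2 1 6 4 3 8 5].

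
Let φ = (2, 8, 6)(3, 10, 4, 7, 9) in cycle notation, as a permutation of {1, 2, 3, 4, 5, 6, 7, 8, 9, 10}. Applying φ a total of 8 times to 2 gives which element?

2 lies in the 3-cycle (2, 8, 6).
Since the cycle has length 3, φ^8 acts on it the same as φ^2 (8 mod 3 = 2).
Advancing 2 steps from 2: 2 → 8 → 6.

6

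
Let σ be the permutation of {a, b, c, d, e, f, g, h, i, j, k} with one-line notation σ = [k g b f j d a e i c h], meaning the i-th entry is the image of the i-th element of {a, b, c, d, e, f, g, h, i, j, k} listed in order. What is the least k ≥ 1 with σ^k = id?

Decomposing into disjoint cycles gives cycle lengths 8, 2, 1.
The order is lcm(8, 2) = 8.

8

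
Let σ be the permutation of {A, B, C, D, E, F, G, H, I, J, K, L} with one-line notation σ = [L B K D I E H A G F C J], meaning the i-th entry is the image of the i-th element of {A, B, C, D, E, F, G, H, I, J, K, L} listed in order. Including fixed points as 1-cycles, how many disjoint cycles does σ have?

4

The cycle decomposition is (A, L, J, F, E, I, G, H)(B)(C, K)(D), which has 4 cycles (counting 1-cycles).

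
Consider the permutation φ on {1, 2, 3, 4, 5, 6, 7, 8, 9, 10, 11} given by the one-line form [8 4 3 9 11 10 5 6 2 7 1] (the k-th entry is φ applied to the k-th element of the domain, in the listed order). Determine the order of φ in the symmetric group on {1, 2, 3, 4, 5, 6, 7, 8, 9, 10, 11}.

Writing φ as disjoint cycles, the cycle lengths are 7, 3, 1.
The order of φ is the least common multiple of its cycle lengths: lcm(7, 3) = 21.

21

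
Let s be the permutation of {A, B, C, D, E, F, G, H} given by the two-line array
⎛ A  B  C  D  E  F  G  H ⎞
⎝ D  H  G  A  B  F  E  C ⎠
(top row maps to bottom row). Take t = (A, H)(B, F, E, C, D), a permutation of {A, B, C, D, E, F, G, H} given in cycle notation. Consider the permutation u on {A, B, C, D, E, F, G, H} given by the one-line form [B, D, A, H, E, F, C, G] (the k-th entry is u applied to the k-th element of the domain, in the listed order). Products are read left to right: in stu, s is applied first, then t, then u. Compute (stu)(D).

(stu)(D) = u(t(s(D))). s(D) = A, then t(A) = H, then u(H) = G, so the result is G.

G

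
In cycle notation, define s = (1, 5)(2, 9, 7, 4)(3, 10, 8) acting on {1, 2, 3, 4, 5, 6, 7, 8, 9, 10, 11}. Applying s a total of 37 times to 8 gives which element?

8 lies in the 3-cycle (3, 10, 8).
On a 3-cycle, s^3 is the identity, so s^37 = s^1 there (37 ≡ 1 mod 3).
Stepping 1 place around the cycle: 8 → 3.

3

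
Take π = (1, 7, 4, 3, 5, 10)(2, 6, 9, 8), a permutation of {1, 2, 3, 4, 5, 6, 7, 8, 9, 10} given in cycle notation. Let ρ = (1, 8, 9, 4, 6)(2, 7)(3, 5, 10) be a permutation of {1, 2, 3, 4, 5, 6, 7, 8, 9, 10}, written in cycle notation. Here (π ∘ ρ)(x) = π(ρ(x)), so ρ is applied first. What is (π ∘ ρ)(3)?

First apply ρ: ρ(3) = 5, then π(5) = 10. Thus (π ∘ ρ)(3) = 10.

10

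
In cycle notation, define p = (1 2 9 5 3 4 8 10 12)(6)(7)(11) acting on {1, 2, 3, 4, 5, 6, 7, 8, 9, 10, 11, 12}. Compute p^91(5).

3

5 lies in the 9-cycle (1 2 9 5 3 4 8 10 12).
Since the cycle has length 9, p^91 acts on it the same as p^1 (91 mod 9 = 1).
Stepping 1 place around the cycle: 5 → 3.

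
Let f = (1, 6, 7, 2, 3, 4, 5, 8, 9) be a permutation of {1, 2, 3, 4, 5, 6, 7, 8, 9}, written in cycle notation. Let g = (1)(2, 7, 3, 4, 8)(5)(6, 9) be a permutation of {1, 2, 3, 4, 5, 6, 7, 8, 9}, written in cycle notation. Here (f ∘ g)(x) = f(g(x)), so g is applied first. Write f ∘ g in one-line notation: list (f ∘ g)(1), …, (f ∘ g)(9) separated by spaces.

Chase each element through g then f: 1 → 1 → 6; 2 → 7 → 2; 3 → 4 → 5; 4 → 8 → 9; 5 → 5 → 8; 6 → 9 → 1; 7 → 3 → 4; 8 → 2 → 3; 9 → 6 → 7.
Collecting the images, f ∘ g = [6 2 5 9 8 1 4 3 7].

6 2 5 9 8 1 4 3 7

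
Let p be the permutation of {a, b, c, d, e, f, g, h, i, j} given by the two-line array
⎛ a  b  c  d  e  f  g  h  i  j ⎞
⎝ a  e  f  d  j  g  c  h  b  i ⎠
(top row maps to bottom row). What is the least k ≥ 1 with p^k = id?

12

Writing p as disjoint cycles, the cycle lengths are 4, 3, 1, 1, 1.
The order of p is the least common multiple of its cycle lengths: lcm(4, 3) = 12.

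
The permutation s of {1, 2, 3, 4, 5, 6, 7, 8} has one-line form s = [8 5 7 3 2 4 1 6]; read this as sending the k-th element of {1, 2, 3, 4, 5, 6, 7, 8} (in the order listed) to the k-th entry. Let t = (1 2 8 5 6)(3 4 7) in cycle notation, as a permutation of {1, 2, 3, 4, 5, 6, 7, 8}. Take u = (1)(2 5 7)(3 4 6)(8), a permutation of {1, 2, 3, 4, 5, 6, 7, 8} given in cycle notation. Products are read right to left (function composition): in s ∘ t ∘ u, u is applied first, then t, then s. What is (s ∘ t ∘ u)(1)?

Apply the permutations in order: u(1) = 1, then t(1) = 2, then s(2) = 5. So (s ∘ t ∘ u)(1) = 5.

5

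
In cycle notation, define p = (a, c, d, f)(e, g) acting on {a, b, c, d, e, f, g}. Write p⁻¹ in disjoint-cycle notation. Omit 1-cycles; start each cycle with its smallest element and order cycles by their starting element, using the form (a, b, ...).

(a, f, d, c)(e, g)

The inverse reverses each cycle.
Reversing each cycle of p and rotating so the smallest element leads gives (a, f, d, c)(e, g).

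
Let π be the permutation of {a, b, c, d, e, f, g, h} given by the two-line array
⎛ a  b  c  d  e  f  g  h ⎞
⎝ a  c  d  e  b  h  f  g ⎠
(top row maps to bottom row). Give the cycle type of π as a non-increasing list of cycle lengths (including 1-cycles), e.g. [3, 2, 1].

The disjoint cycles are (a)(b c d e)(f h g), with lengths 4, 3, 1 in non-increasing order.

[4, 3, 1]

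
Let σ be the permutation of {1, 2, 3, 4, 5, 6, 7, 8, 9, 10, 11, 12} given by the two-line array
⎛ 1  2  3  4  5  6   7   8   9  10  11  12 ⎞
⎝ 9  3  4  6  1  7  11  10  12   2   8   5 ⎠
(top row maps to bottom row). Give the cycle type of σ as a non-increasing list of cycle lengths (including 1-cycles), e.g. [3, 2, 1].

[8, 4]

The disjoint cycles are (1 9 12 5)(2 3 4 6 7 11 8 10), with lengths 8, 4 in non-increasing order.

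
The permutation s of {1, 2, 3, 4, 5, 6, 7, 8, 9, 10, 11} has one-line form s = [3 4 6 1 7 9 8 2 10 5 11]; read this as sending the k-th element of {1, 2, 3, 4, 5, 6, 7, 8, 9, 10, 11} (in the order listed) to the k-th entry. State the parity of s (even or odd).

In disjoint-cycle form the cycle lengths are 10, 1.
A cycle of length ℓ contributes ℓ−1 transpositions, so s is a product of 9 transpositions — odd.

odd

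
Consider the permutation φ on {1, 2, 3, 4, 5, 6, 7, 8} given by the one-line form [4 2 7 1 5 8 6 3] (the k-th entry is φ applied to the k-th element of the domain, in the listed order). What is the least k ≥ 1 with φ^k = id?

The disjoint-cycle form of φ has cycle lengths 4, 2, 1, 1.
Since disjoint cycles commute, ord(φ) = lcm(4, 2) = 4.

4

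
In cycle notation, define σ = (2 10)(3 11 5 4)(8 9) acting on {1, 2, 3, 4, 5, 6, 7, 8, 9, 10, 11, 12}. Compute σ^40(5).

5 lies in the 4-cycle (3 11 5 4).
On a 4-cycle, σ^4 is the identity, so σ^40 = σ^0 there (40 ≡ 0 mod 4).
So σ^40(5) = 5.

5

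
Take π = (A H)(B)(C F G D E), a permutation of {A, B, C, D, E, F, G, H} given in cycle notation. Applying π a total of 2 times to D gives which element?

D lies in the 5-cycle (C F G D E).
Stepping 2 places around the cycle: D → E → C.

C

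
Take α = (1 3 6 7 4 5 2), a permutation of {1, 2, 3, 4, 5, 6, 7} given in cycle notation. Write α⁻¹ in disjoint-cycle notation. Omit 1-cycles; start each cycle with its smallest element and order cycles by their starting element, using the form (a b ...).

If α sends a → b within a cycle, α⁻¹ sends b → a; equivalently, reverse each cycle.
Reversing each cycle of α and rotating so the smallest element leads gives (1 2 5 4 7 6 3).

(1 2 5 4 7 6 3)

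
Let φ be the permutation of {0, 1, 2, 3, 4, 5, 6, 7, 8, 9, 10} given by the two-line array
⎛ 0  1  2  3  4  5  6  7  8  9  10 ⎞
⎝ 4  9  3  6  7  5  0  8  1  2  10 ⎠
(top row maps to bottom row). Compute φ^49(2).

Tracing 2 → 3 → … returns to 2 after 9 steps, so 2 lies in a 9-cycle (0 4 7 8 1 9 2 3 6).
Since the cycle has length 9, φ^49 acts on it the same as φ^4 (49 mod 9 = 4).
Stepping 4 places around the cycle: 2 → 3 → 6 → 0 → 4.

4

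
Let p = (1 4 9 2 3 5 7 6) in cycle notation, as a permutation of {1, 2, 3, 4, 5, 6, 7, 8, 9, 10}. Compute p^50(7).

1

7 lies in the 8-cycle (1 4 9 2 3 5 7 6).
Powers repeat with period 8 on this cycle, and 50 mod 8 = 2, so p^50(7) = p^2(7).
Stepping 2 places around the cycle: 7 → 6 → 1.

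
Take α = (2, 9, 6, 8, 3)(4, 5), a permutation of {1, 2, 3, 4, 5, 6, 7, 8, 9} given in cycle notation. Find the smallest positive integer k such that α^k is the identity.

10

The disjoint cycles have lengths 5, 2, 1, 1.
Since disjoint cycles commute, ord(α) = lcm(5, 2) = 10.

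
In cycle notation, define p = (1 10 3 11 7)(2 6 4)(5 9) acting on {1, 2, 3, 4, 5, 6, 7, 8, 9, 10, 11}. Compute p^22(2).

2 lies in the 3-cycle (2 6 4).
Powers repeat with period 3 on this cycle, and 22 mod 3 = 1, so p^22(2) = p^1(2).
Stepping 1 place around the cycle: 2 → 6.

6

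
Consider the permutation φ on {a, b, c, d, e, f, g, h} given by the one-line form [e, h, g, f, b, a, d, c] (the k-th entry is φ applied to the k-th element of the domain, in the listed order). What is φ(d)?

d is element number 4 of the domain, and entry number 4 of the one-line form is f, so φ(d) = f.

f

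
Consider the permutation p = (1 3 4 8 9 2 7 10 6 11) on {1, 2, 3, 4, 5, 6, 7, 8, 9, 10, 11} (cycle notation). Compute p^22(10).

11

10 lies in the 10-cycle (1 3 4 8 9 2 7 10 6 11).
Since the cycle has length 10, p^22 acts on it the same as p^2 (22 mod 10 = 2).
Advancing 2 steps from 10: 10 → 6 → 11.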